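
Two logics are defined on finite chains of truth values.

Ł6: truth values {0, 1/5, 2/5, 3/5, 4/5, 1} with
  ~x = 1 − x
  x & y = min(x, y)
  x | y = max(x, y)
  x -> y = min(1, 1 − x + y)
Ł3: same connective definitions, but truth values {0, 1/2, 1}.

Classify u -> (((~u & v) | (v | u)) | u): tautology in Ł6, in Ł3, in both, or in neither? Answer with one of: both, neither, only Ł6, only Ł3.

In Ł6: every assignment gives 1 — tautology.
In Ł3: every assignment gives 1 — tautology.

both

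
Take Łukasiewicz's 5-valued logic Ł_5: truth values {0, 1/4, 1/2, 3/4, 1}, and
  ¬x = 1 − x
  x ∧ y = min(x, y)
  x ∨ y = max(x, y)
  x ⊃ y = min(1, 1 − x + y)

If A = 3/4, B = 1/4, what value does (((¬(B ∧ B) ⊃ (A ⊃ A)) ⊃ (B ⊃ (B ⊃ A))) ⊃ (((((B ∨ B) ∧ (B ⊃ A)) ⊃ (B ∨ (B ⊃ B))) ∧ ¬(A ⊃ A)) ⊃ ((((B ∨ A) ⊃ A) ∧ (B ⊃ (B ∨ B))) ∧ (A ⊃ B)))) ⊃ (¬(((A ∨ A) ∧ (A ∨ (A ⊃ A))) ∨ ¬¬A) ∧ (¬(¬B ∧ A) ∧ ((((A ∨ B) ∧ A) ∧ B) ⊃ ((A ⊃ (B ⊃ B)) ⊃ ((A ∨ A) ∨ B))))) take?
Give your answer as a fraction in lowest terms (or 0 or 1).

B ∧ B = 1/4 ∧ 1/4 = 1/4
¬(B ∧ B) = ¬1/4 = 3/4
A ⊃ A = 3/4 ⊃ 3/4 = 1
¬(B ∧ B) ⊃ (A ⊃ A) = 3/4 ⊃ 1 = 1
B ⊃ A = 1/4 ⊃ 3/4 = 1
B ⊃ (B ⊃ A) = 1/4 ⊃ 1 = 1
(¬(B ∧ B) ⊃ (A ⊃ A)) ⊃ (B ⊃ (B ⊃ A)) = 1 ⊃ 1 = 1
B ∨ B = 1/4 ∨ 1/4 = 1/4
B ⊃ A = 1/4 ⊃ 3/4 = 1
(B ∨ B) ∧ (B ⊃ A) = 1/4 ∧ 1 = 1/4
B ⊃ B = 1/4 ⊃ 1/4 = 1
B ∨ (B ⊃ B) = 1/4 ∨ 1 = 1
((B ∨ B) ∧ (B ⊃ A)) ⊃ (B ∨ (B ⊃ B)) = 1/4 ⊃ 1 = 1
A ⊃ A = 3/4 ⊃ 3/4 = 1
¬(A ⊃ A) = ¬1 = 0
(((B ∨ B) ∧ (B ⊃ A)) ⊃ (B ∨ (B ⊃ B))) ∧ ¬(A ⊃ A) = 1 ∧ 0 = 0
B ∨ A = 1/4 ∨ 3/4 = 3/4
(B ∨ A) ⊃ A = 3/4 ⊃ 3/4 = 1
B ∨ B = 1/4 ∨ 1/4 = 1/4
B ⊃ (B ∨ B) = 1/4 ⊃ 1/4 = 1
((B ∨ A) ⊃ A) ∧ (B ⊃ (B ∨ B)) = 1 ∧ 1 = 1
A ⊃ B = 3/4 ⊃ 1/4 = 1/2
(((B ∨ A) ⊃ A) ∧ (B ⊃ (B ∨ B))) ∧ (A ⊃ B) = 1 ∧ 1/2 = 1/2
((((B ∨ B) ∧ (B ⊃ A)) ⊃ (B ∨ (B ⊃ B))) ∧ ¬(A ⊃ A)) ⊃ ((((B ∨ A) ⊃ A) ∧ (B ⊃ (B ∨ B))) ∧ (A ⊃ B)) = 0 ⊃ 1/2 = 1
((¬(B ∧ B) ⊃ (A ⊃ A)) ⊃ (B ⊃ (B ⊃ A))) ⊃ (((((B ∨ B) ∧ (B ⊃ A)) ⊃ (B ∨ (B ⊃ B))) ∧ ¬(A ⊃ A)) ⊃ ((((B ∨ A) ⊃ A) ∧ (B ⊃ (B ∨ B))) ∧ (A ⊃ B))) = 1 ⊃ 1 = 1
A ∨ A = 3/4 ∨ 3/4 = 3/4
A ⊃ A = 3/4 ⊃ 3/4 = 1
A ∨ (A ⊃ A) = 3/4 ∨ 1 = 1
(A ∨ A) ∧ (A ∨ (A ⊃ A)) = 3/4 ∧ 1 = 3/4
¬A = ¬3/4 = 1/4
¬¬A = ¬1/4 = 3/4
((A ∨ A) ∧ (A ∨ (A ⊃ A))) ∨ ¬¬A = 3/4 ∨ 3/4 = 3/4
¬(((A ∨ A) ∧ (A ∨ (A ⊃ A))) ∨ ¬¬A) = ¬3/4 = 1/4
¬B = ¬1/4 = 3/4
¬B ∧ A = 3/4 ∧ 3/4 = 3/4
¬(¬B ∧ A) = ¬3/4 = 1/4
A ∨ B = 3/4 ∨ 1/4 = 3/4
(A ∨ B) ∧ A = 3/4 ∧ 3/4 = 3/4
((A ∨ B) ∧ A) ∧ B = 3/4 ∧ 1/4 = 1/4
B ⊃ B = 1/4 ⊃ 1/4 = 1
A ⊃ (B ⊃ B) = 3/4 ⊃ 1 = 1
A ∨ A = 3/4 ∨ 3/4 = 3/4
(A ∨ A) ∨ B = 3/4 ∨ 1/4 = 3/4
(A ⊃ (B ⊃ B)) ⊃ ((A ∨ A) ∨ B) = 1 ⊃ 3/4 = 3/4
(((A ∨ B) ∧ A) ∧ B) ⊃ ((A ⊃ (B ⊃ B)) ⊃ ((A ∨ A) ∨ B)) = 1/4 ⊃ 3/4 = 1
¬(¬B ∧ A) ∧ ((((A ∨ B) ∧ A) ∧ B) ⊃ ((A ⊃ (B ⊃ B)) ⊃ ((A ∨ A) ∨ B))) = 1/4 ∧ 1 = 1/4
¬(((A ∨ A) ∧ (A ∨ (A ⊃ A))) ∨ ¬¬A) ∧ (¬(¬B ∧ A) ∧ ((((A ∨ B) ∧ A) ∧ B) ⊃ ((A ⊃ (B ⊃ B)) ⊃ ((A ∨ A) ∨ B)))) = 1/4 ∧ 1/4 = 1/4
(((¬(B ∧ B) ⊃ (A ⊃ A)) ⊃ (B ⊃ (B ⊃ A))) ⊃ (((((B ∨ B) ∧ (B ⊃ A)) ⊃ (B ∨ (B ⊃ B))) ∧ ¬(A ⊃ A)) ⊃ ((((B ∨ A) ⊃ A) ∧ (B ⊃ (B ∨ B))) ∧ (A ⊃ B)))) ⊃ (¬(((A ∨ A) ∧ (A ∨ (A ⊃ A))) ∨ ¬¬A) ∧ (¬(¬B ∧ A) ∧ ((((A ∨ B) ∧ A) ∧ B) ⊃ ((A ⊃ (B ⊃ B)) ⊃ ((A ∨ A) ∨ B))))) = 1 ⊃ 1/4 = 1/4

1/4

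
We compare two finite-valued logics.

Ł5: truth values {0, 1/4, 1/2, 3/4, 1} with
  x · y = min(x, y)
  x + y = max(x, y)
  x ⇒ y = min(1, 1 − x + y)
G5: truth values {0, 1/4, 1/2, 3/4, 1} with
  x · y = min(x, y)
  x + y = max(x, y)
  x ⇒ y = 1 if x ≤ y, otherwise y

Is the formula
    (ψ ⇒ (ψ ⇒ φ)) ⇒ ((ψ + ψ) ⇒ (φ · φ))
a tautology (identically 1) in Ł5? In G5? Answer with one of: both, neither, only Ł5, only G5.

only G5

In Ł5: at φ = 0, ψ = 1/4 the value is 3/4 — not a tautology.
In G5: every assignment gives 1 — tautology.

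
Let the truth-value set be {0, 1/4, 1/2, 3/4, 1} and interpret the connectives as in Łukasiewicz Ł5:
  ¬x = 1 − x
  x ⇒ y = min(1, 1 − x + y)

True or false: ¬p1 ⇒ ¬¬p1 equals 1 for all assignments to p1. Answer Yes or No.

Counterexample: take p1 = 0.
¬p1 = ¬0 = 1
¬p1 = ¬0 = 1
¬¬p1 = ¬1 = 0
¬p1 ⇒ ¬¬p1 = 1 ⇒ 0 = 0
This gives 0 ≠ 1.

No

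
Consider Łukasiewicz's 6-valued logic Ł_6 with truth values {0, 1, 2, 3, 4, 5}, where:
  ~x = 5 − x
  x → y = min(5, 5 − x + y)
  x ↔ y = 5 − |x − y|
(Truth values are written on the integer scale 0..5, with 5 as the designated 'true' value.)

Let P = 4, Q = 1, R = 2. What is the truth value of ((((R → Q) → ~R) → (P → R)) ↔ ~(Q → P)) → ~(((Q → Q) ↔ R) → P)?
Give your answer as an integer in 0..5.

4

R → Q = 2 → 1 = 4
~R = ~2 = 3
(R → Q) → ~R = 4 → 3 = 4
P → R = 4 → 2 = 3
((R → Q) → ~R) → (P → R) = 4 → 3 = 4
Q → P = 1 → 4 = 5
~(Q → P) = ~5 = 0
(((R → Q) → ~R) → (P → R)) ↔ ~(Q → P) = 4 ↔ 0 = 1
Q → Q = 1 → 1 = 5
(Q → Q) ↔ R = 5 ↔ 2 = 2
((Q → Q) ↔ R) → P = 2 → 4 = 5
~(((Q → Q) ↔ R) → P) = ~5 = 0
((((R → Q) → ~R) → (P → R)) ↔ ~(Q → P)) → ~(((Q → Q) ↔ R) → P) = 1 → 0 = 4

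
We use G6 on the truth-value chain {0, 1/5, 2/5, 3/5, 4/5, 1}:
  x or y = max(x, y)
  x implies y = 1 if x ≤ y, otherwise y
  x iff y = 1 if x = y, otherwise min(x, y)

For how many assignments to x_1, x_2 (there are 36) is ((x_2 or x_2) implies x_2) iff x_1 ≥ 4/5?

12

value 1: 6 assignments (counts)
value 4/5: 6 assignments (counts)
value 3/5: 6 assignments
value 2/5: 6 assignments
value 1/5: 6 assignments
value 0: 6 assignments
So 12 of the 36 assignments meet the threshold.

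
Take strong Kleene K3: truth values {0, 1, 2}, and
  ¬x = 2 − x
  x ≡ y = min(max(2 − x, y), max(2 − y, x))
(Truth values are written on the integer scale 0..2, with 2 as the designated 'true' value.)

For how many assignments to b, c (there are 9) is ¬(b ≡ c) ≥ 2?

b = 0, c = 0 ↦ 0  <
b = 0, c = 1 ↦ 1  <
b = 0, c = 2 ↦ 2  ≥
b = 1, c = 0 ↦ 1  <
b = 1, c = 1 ↦ 1  <
b = 1, c = 2 ↦ 1  <
b = 2, c = 0 ↦ 2  ≥
b = 2, c = 1 ↦ 1  <
b = 2, c = 2 ↦ 0  <
So 2 of the 9 assignments meet the threshold.

2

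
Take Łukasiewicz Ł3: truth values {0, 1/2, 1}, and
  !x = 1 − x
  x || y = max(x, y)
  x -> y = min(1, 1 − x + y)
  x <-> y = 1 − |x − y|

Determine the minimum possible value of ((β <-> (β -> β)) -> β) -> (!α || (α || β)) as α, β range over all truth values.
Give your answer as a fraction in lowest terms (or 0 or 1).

1/2

Take α = 1/2, β = 0:
β -> β = 0 -> 0 = 1
β <-> (β -> β) = 0 <-> 1 = 0
(β <-> (β -> β)) -> β = 0 -> 0 = 1
!α = !1/2 = 1/2
α || β = 1/2 || 0 = 1/2
!α || (α || β) = 1/2 || 1/2 = 1/2
((β <-> (β -> β)) -> β) -> (!α || (α || β)) = 1 -> 1/2 = 1/2
No assignment yields a value below 1/2, so this is the minimum.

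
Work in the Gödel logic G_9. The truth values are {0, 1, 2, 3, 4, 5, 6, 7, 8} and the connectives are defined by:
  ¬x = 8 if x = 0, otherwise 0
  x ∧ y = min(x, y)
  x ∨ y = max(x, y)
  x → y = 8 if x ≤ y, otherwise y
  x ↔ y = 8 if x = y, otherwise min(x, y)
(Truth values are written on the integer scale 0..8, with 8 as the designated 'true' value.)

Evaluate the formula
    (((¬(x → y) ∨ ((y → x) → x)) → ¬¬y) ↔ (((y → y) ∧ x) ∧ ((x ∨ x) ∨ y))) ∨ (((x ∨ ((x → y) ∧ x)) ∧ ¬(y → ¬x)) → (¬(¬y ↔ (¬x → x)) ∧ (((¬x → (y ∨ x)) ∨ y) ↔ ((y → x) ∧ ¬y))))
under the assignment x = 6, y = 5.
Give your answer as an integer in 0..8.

x → y = 6 → 5 = 5
¬(x → y) = ¬5 = 0
y → x = 5 → 6 = 8
(y → x) → x = 8 → 6 = 6
¬(x → y) ∨ ((y → x) → x) = 0 ∨ 6 = 6
¬y = ¬5 = 0
¬¬y = ¬0 = 8
(¬(x → y) ∨ ((y → x) → x)) → ¬¬y = 6 → 8 = 8
y → y = 5 → 5 = 8
(y → y) ∧ x = 8 ∧ 6 = 6
x ∨ x = 6 ∨ 6 = 6
(x ∨ x) ∨ y = 6 ∨ 5 = 6
((y → y) ∧ x) ∧ ((x ∨ x) ∨ y) = 6 ∧ 6 = 6
((¬(x → y) ∨ ((y → x) → x)) → ¬¬y) ↔ (((y → y) ∧ x) ∧ ((x ∨ x) ∨ y)) = 8 ↔ 6 = 6
x → y = 6 → 5 = 5
(x → y) ∧ x = 5 ∧ 6 = 5
x ∨ ((x → y) ∧ x) = 6 ∨ 5 = 6
¬x = ¬6 = 0
y → ¬x = 5 → 0 = 0
¬(y → ¬x) = ¬0 = 8
(x ∨ ((x → y) ∧ x)) ∧ ¬(y → ¬x) = 6 ∧ 8 = 6
¬y = ¬5 = 0
¬x = ¬6 = 0
¬x → x = 0 → 6 = 8
¬y ↔ (¬x → x) = 0 ↔ 8 = 0
¬(¬y ↔ (¬x → x)) = ¬0 = 8
¬x = ¬6 = 0
y ∨ x = 5 ∨ 6 = 6
¬x → (y ∨ x) = 0 → 6 = 8
(¬x → (y ∨ x)) ∨ y = 8 ∨ 5 = 8
y → x = 5 → 6 = 8
¬y = ¬5 = 0
(y → x) ∧ ¬y = 8 ∧ 0 = 0
((¬x → (y ∨ x)) ∨ y) ↔ ((y → x) ∧ ¬y) = 8 ↔ 0 = 0
¬(¬y ↔ (¬x → x)) ∧ (((¬x → (y ∨ x)) ∨ y) ↔ ((y → x) ∧ ¬y)) = 8 ∧ 0 = 0
((x ∨ ((x → y) ∧ x)) ∧ ¬(y → ¬x)) → (¬(¬y ↔ (¬x → x)) ∧ (((¬x → (y ∨ x)) ∨ y) ↔ ((y → x) ∧ ¬y))) = 6 → 0 = 0
(((¬(x → y) ∨ ((y → x) → x)) → ¬¬y) ↔ (((y → y) ∧ x) ∧ ((x ∨ x) ∨ y))) ∨ (((x ∨ ((x → y) ∧ x)) ∧ ¬(y → ¬x)) → (¬(¬y ↔ (¬x → x)) ∧ (((¬x → (y ∨ x)) ∨ y) ↔ ((y → x) ∧ ¬y)))) = 6 ∨ 0 = 6

6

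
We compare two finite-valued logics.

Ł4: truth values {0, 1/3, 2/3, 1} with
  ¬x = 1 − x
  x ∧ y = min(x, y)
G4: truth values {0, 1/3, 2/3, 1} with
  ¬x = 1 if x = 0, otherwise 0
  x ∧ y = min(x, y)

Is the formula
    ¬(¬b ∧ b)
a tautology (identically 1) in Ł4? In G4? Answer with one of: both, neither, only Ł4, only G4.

In Ł4: at b = 1/3 the value is 2/3 — not a tautology.
In G4: every assignment gives 1 — tautology.

only G4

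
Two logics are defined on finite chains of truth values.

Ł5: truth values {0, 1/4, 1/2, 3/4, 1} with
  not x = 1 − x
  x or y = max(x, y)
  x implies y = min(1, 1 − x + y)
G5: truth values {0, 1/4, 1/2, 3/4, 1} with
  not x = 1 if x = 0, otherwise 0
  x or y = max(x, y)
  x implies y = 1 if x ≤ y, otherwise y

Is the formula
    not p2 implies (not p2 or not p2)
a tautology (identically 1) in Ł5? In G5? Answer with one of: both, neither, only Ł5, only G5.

In Ł5: every assignment gives 1 — tautology.
In G5: every assignment gives 1 — tautology.

both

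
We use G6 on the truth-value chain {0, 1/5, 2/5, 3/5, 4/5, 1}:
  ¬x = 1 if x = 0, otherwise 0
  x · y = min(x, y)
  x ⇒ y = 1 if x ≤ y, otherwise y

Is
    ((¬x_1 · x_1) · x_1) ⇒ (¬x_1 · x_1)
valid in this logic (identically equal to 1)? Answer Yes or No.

Yes

x_1 = 0 ↦ 1
x_1 = 1/5 ↦ 1
x_1 = 2/5 ↦ 1
x_1 = 3/5 ↦ 1
x_1 = 4/5 ↦ 1
x_1 = 1 ↦ 1
Every assignment gives a value ≥ 1.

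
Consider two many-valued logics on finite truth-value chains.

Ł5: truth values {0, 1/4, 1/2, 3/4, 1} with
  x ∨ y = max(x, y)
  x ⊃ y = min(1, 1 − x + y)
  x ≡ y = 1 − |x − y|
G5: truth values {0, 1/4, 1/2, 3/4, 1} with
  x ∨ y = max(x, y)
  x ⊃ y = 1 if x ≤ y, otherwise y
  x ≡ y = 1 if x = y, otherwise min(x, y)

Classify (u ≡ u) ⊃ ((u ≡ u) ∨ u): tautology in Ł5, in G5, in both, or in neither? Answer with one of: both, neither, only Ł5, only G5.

both

In Ł5: every assignment gives 1 — tautology.
In G5: every assignment gives 1 — tautology.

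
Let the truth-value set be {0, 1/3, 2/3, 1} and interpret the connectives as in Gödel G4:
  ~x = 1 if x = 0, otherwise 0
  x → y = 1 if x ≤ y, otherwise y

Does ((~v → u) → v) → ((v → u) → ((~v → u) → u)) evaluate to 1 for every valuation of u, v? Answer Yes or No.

u = 0, v = 0 ↦ 1
u = 0, v = 1/3 ↦ 1
u = 0, v = 2/3 ↦ 1
u = 0, v = 1 ↦ 1
u = 1/3, v = 0 ↦ 1
u = 1/3, v = 1/3 ↦ 1
u = 1/3, v = 2/3 ↦ 1
u = 1/3, v = 1 ↦ 1
u = 2/3, v = 0 ↦ 1
u = 2/3, v = 1/3 ↦ 1
u = 2/3, v = 2/3 ↦ 1
u = 2/3, v = 1 ↦ 1
u = 1, v = 0 ↦ 1
u = 1, v = 1/3 ↦ 1
u = 1, v = 2/3 ↦ 1
u = 1, v = 1 ↦ 1
Every assignment gives a value ≥ 1.

Yes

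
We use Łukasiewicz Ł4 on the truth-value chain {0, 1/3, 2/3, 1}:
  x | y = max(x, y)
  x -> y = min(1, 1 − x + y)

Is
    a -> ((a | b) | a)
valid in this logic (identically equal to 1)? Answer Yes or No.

Yes

a = 0, b = 0 ↦ 1
a = 0, b = 1/3 ↦ 1
a = 0, b = 2/3 ↦ 1
a = 0, b = 1 ↦ 1
a = 1/3, b = 0 ↦ 1
a = 1/3, b = 1/3 ↦ 1
a = 1/3, b = 2/3 ↦ 1
a = 1/3, b = 1 ↦ 1
a = 2/3, b = 0 ↦ 1
a = 2/3, b = 1/3 ↦ 1
a = 2/3, b = 2/3 ↦ 1
a = 2/3, b = 1 ↦ 1
a = 1, b = 0 ↦ 1
a = 1, b = 1/3 ↦ 1
a = 1, b = 2/3 ↦ 1
a = 1, b = 1 ↦ 1
Every assignment gives a value ≥ 1.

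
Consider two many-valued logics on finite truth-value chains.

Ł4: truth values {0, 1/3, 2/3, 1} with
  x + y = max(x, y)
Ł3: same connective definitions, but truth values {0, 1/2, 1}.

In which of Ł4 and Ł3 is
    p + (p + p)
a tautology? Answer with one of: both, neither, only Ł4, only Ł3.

neither

In Ł4: at p = 0 the value is 0 — not a tautology.
In Ł3: at p = 0 the value is 0 — not a tautology.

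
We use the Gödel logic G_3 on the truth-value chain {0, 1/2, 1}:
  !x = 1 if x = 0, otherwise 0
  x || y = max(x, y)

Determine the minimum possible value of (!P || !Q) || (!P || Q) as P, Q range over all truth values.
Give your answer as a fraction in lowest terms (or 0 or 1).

1/2

Take P = 1/2, Q = 1/2:
!P = !1/2 = 0
!Q = !1/2 = 0
!P || !Q = 0 || 0 = 0
!P = !1/2 = 0
!P || Q = 0 || 1/2 = 1/2
(!P || !Q) || (!P || Q) = 0 || 1/2 = 1/2
No assignment yields a value below 1/2, so this is the minimum.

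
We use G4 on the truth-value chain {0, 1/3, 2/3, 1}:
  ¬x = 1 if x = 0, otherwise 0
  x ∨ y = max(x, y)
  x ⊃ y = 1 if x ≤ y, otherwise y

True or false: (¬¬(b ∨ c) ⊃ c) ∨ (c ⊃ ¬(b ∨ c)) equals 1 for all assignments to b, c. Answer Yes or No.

Counterexample: take b = 0, c = 1/3.
b ∨ c = 0 ∨ 1/3 = 1/3
¬(b ∨ c) = ¬1/3 = 0
¬¬(b ∨ c) = ¬0 = 1
¬¬(b ∨ c) ⊃ c = 1 ⊃ 1/3 = 1/3
b ∨ c = 0 ∨ 1/3 = 1/3
¬(b ∨ c) = ¬1/3 = 0
c ⊃ ¬(b ∨ c) = 1/3 ⊃ 0 = 0
(¬¬(b ∨ c) ⊃ c) ∨ (c ⊃ ¬(b ∨ c)) = 1/3 ∨ 0 = 1/3
This gives 1/3 ≠ 1.

No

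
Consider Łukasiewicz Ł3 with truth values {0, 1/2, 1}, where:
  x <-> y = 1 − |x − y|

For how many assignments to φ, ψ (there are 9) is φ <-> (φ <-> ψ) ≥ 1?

4

φ = 0, ψ = 0 ↦ 0  <
φ = 0, ψ = 1/2 ↦ 1/2  <
φ = 0, ψ = 1 ↦ 1  ≥
φ = 1/2, ψ = 0 ↦ 1  ≥
φ = 1/2, ψ = 1/2 ↦ 1/2  <
φ = 1/2, ψ = 1 ↦ 1  ≥
φ = 1, ψ = 0 ↦ 0  <
φ = 1, ψ = 1/2 ↦ 1/2  <
φ = 1, ψ = 1 ↦ 1  ≥
So 4 of the 9 assignments meet the threshold.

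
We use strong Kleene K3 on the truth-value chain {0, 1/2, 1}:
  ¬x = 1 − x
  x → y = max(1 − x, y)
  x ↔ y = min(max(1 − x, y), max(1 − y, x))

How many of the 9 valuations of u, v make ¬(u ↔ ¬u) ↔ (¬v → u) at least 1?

u = 0, v = 0 ↦ 0  <
u = 0, v = 1/2 ↦ 1/2  <
u = 0, v = 1 ↦ 1  ≥
u = 1/2, v = 0 ↦ 1/2  <
u = 1/2, v = 1/2 ↦ 1/2  <
u = 1/2, v = 1 ↦ 1/2  <
u = 1, v = 0 ↦ 1  ≥
u = 1, v = 1/2 ↦ 1  ≥
u = 1, v = 1 ↦ 1  ≥
So 4 of the 9 assignments meet the threshold.

4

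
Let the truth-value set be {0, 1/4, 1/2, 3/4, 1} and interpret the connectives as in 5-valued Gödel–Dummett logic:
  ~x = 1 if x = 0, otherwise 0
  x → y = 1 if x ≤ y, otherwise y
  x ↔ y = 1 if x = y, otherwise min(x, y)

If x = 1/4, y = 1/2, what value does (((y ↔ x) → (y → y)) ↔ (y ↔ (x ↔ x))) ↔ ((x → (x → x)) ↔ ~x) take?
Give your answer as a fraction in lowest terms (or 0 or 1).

0

y ↔ x = 1/2 ↔ 1/4 = 1/4
y → y = 1/2 → 1/2 = 1
(y ↔ x) → (y → y) = 1/4 → 1 = 1
x ↔ x = 1/4 ↔ 1/4 = 1
y ↔ (x ↔ x) = 1/2 ↔ 1 = 1/2
((y ↔ x) → (y → y)) ↔ (y ↔ (x ↔ x)) = 1 ↔ 1/2 = 1/2
x → x = 1/4 → 1/4 = 1
x → (x → x) = 1/4 → 1 = 1
~x = ~1/4 = 0
(x → (x → x)) ↔ ~x = 1 ↔ 0 = 0
(((y ↔ x) → (y → y)) ↔ (y ↔ (x ↔ x))) ↔ ((x → (x → x)) ↔ ~x) = 1/2 ↔ 0 = 0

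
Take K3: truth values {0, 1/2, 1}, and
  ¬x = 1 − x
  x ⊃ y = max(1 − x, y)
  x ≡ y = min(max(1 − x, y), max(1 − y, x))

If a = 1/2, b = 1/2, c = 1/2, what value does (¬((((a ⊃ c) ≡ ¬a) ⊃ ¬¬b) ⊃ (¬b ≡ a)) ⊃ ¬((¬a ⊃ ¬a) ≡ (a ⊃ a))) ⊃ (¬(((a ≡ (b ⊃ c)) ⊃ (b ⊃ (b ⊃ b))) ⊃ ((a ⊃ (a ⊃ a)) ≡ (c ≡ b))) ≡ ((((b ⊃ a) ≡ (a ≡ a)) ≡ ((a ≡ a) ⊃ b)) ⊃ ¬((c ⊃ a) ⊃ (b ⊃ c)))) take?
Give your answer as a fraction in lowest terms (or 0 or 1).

1/2

a ⊃ c = 1/2 ⊃ 1/2 = 1/2
¬a = ¬1/2 = 1/2
(a ⊃ c) ≡ ¬a = 1/2 ≡ 1/2 = 1/2
¬b = ¬1/2 = 1/2
¬¬b = ¬1/2 = 1/2
((a ⊃ c) ≡ ¬a) ⊃ ¬¬b = 1/2 ⊃ 1/2 = 1/2
¬b = ¬1/2 = 1/2
¬b ≡ a = 1/2 ≡ 1/2 = 1/2
(((a ⊃ c) ≡ ¬a) ⊃ ¬¬b) ⊃ (¬b ≡ a) = 1/2 ⊃ 1/2 = 1/2
¬((((a ⊃ c) ≡ ¬a) ⊃ ¬¬b) ⊃ (¬b ≡ a)) = ¬1/2 = 1/2
¬a = ¬1/2 = 1/2
¬a = ¬1/2 = 1/2
¬a ⊃ ¬a = 1/2 ⊃ 1/2 = 1/2
a ⊃ a = 1/2 ⊃ 1/2 = 1/2
(¬a ⊃ ¬a) ≡ (a ⊃ a) = 1/2 ≡ 1/2 = 1/2
¬((¬a ⊃ ¬a) ≡ (a ⊃ a)) = ¬1/2 = 1/2
¬((((a ⊃ c) ≡ ¬a) ⊃ ¬¬b) ⊃ (¬b ≡ a)) ⊃ ¬((¬a ⊃ ¬a) ≡ (a ⊃ a)) = 1/2 ⊃ 1/2 = 1/2
b ⊃ c = 1/2 ⊃ 1/2 = 1/2
a ≡ (b ⊃ c) = 1/2 ≡ 1/2 = 1/2
b ⊃ b = 1/2 ⊃ 1/2 = 1/2
b ⊃ (b ⊃ b) = 1/2 ⊃ 1/2 = 1/2
(a ≡ (b ⊃ c)) ⊃ (b ⊃ (b ⊃ b)) = 1/2 ⊃ 1/2 = 1/2
a ⊃ a = 1/2 ⊃ 1/2 = 1/2
a ⊃ (a ⊃ a) = 1/2 ⊃ 1/2 = 1/2
c ≡ b = 1/2 ≡ 1/2 = 1/2
(a ⊃ (a ⊃ a)) ≡ (c ≡ b) = 1/2 ≡ 1/2 = 1/2
((a ≡ (b ⊃ c)) ⊃ (b ⊃ (b ⊃ b))) ⊃ ((a ⊃ (a ⊃ a)) ≡ (c ≡ b)) = 1/2 ⊃ 1/2 = 1/2
¬(((a ≡ (b ⊃ c)) ⊃ (b ⊃ (b ⊃ b))) ⊃ ((a ⊃ (a ⊃ a)) ≡ (c ≡ b))) = ¬1/2 = 1/2
b ⊃ a = 1/2 ⊃ 1/2 = 1/2
a ≡ a = 1/2 ≡ 1/2 = 1/2
(b ⊃ a) ≡ (a ≡ a) = 1/2 ≡ 1/2 = 1/2
a ≡ a = 1/2 ≡ 1/2 = 1/2
(a ≡ a) ⊃ b = 1/2 ⊃ 1/2 = 1/2
((b ⊃ a) ≡ (a ≡ a)) ≡ ((a ≡ a) ⊃ b) = 1/2 ≡ 1/2 = 1/2
c ⊃ a = 1/2 ⊃ 1/2 = 1/2
b ⊃ c = 1/2 ⊃ 1/2 = 1/2
(c ⊃ a) ⊃ (b ⊃ c) = 1/2 ⊃ 1/2 = 1/2
¬((c ⊃ a) ⊃ (b ⊃ c)) = ¬1/2 = 1/2
(((b ⊃ a) ≡ (a ≡ a)) ≡ ((a ≡ a) ⊃ b)) ⊃ ¬((c ⊃ a) ⊃ (b ⊃ c)) = 1/2 ⊃ 1/2 = 1/2
¬(((a ≡ (b ⊃ c)) ⊃ (b ⊃ (b ⊃ b))) ⊃ ((a ⊃ (a ⊃ a)) ≡ (c ≡ b))) ≡ ((((b ⊃ a) ≡ (a ≡ a)) ≡ ((a ≡ a) ⊃ b)) ⊃ ¬((c ⊃ a) ⊃ (b ⊃ c))) = 1/2 ≡ 1/2 = 1/2
(¬((((a ⊃ c) ≡ ¬a) ⊃ ¬¬b) ⊃ (¬b ≡ a)) ⊃ ¬((¬a ⊃ ¬a) ≡ (a ⊃ a))) ⊃ (¬(((a ≡ (b ⊃ c)) ⊃ (b ⊃ (b ⊃ b))) ⊃ ((a ⊃ (a ⊃ a)) ≡ (c ≡ b))) ≡ ((((b ⊃ a) ≡ (a ≡ a)) ≡ ((a ≡ a) ⊃ b)) ⊃ ¬((c ⊃ a) ⊃ (b ⊃ c)))) = 1/2 ⊃ 1/2 = 1/2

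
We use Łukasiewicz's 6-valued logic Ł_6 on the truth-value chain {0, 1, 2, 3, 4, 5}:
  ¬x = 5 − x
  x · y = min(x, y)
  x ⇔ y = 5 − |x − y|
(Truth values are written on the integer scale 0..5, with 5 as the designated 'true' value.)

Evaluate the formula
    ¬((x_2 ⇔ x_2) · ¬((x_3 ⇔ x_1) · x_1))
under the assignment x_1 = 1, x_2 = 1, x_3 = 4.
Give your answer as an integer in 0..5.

x_2 ⇔ x_2 = 1 ⇔ 1 = 5
x_3 ⇔ x_1 = 4 ⇔ 1 = 2
(x_3 ⇔ x_1) · x_1 = 2 · 1 = 1
¬((x_3 ⇔ x_1) · x_1) = ¬1 = 4
(x_2 ⇔ x_2) · ¬((x_3 ⇔ x_1) · x_1) = 5 · 4 = 4
¬((x_2 ⇔ x_2) · ¬((x_3 ⇔ x_1) · x_1)) = ¬4 = 1

1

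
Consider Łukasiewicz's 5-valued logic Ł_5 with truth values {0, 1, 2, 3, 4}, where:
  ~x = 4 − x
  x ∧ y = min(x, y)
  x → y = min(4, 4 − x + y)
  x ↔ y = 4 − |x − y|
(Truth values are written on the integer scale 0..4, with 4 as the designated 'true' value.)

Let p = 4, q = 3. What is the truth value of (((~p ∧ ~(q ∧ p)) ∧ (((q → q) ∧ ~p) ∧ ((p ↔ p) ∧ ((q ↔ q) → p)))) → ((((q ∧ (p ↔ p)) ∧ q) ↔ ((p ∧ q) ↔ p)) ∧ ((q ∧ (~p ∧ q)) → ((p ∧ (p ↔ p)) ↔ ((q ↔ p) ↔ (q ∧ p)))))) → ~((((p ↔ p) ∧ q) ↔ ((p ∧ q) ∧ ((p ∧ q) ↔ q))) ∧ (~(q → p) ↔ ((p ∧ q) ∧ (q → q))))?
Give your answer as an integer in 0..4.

3

~p = ~4 = 0
q ∧ p = 3 ∧ 4 = 3
~(q ∧ p) = ~3 = 1
~p ∧ ~(q ∧ p) = 0 ∧ 1 = 0
q → q = 3 → 3 = 4
~p = ~4 = 0
(q → q) ∧ ~p = 4 ∧ 0 = 0
p ↔ p = 4 ↔ 4 = 4
q ↔ q = 3 ↔ 3 = 4
(q ↔ q) → p = 4 → 4 = 4
(p ↔ p) ∧ ((q ↔ q) → p) = 4 ∧ 4 = 4
((q → q) ∧ ~p) ∧ ((p ↔ p) ∧ ((q ↔ q) → p)) = 0 ∧ 4 = 0
(~p ∧ ~(q ∧ p)) ∧ (((q → q) ∧ ~p) ∧ ((p ↔ p) ∧ ((q ↔ q) → p))) = 0 ∧ 0 = 0
p ↔ p = 4 ↔ 4 = 4
q ∧ (p ↔ p) = 3 ∧ 4 = 3
(q ∧ (p ↔ p)) ∧ q = 3 ∧ 3 = 3
p ∧ q = 4 ∧ 3 = 3
(p ∧ q) ↔ p = 3 ↔ 4 = 3
((q ∧ (p ↔ p)) ∧ q) ↔ ((p ∧ q) ↔ p) = 3 ↔ 3 = 4
~p = ~4 = 0
~p ∧ q = 0 ∧ 3 = 0
q ∧ (~p ∧ q) = 3 ∧ 0 = 0
p ↔ p = 4 ↔ 4 = 4
p ∧ (p ↔ p) = 4 ∧ 4 = 4
q ↔ p = 3 ↔ 4 = 3
q ∧ p = 3 ∧ 4 = 3
(q ↔ p) ↔ (q ∧ p) = 3 ↔ 3 = 4
(p ∧ (p ↔ p)) ↔ ((q ↔ p) ↔ (q ∧ p)) = 4 ↔ 4 = 4
(q ∧ (~p ∧ q)) → ((p ∧ (p ↔ p)) ↔ ((q ↔ p) ↔ (q ∧ p))) = 0 → 4 = 4
(((q ∧ (p ↔ p)) ∧ q) ↔ ((p ∧ q) ↔ p)) ∧ ((q ∧ (~p ∧ q)) → ((p ∧ (p ↔ p)) ↔ ((q ↔ p) ↔ (q ∧ p)))) = 4 ∧ 4 = 4
((~p ∧ ~(q ∧ p)) ∧ (((q → q) ∧ ~p) ∧ ((p ↔ p) ∧ ((q ↔ q) → p)))) → ((((q ∧ (p ↔ p)) ∧ q) ↔ ((p ∧ q) ↔ p)) ∧ ((q ∧ (~p ∧ q)) → ((p ∧ (p ↔ p)) ↔ ((q ↔ p) ↔ (q ∧ p))))) = 0 → 4 = 4
p ↔ p = 4 ↔ 4 = 4
(p ↔ p) ∧ q = 4 ∧ 3 = 3
p ∧ q = 4 ∧ 3 = 3
p ∧ q = 4 ∧ 3 = 3
(p ∧ q) ↔ q = 3 ↔ 3 = 4
(p ∧ q) ∧ ((p ∧ q) ↔ q) = 3 ∧ 4 = 3
((p ↔ p) ∧ q) ↔ ((p ∧ q) ∧ ((p ∧ q) ↔ q)) = 3 ↔ 3 = 4
q → p = 3 → 4 = 4
~(q → p) = ~4 = 0
p ∧ q = 4 ∧ 3 = 3
q → q = 3 → 3 = 4
(p ∧ q) ∧ (q → q) = 3 ∧ 4 = 3
~(q → p) ↔ ((p ∧ q) ∧ (q → q)) = 0 ↔ 3 = 1
(((p ↔ p) ∧ q) ↔ ((p ∧ q) ∧ ((p ∧ q) ↔ q))) ∧ (~(q → p) ↔ ((p ∧ q) ∧ (q → q))) = 4 ∧ 1 = 1
~((((p ↔ p) ∧ q) ↔ ((p ∧ q) ∧ ((p ∧ q) ↔ q))) ∧ (~(q → p) ↔ ((p ∧ q) ∧ (q → q)))) = ~1 = 3
(((~p ∧ ~(q ∧ p)) ∧ (((q → q) ∧ ~p) ∧ ((p ↔ p) ∧ ((q ↔ q) → p)))) → ((((q ∧ (p ↔ p)) ∧ q) ↔ ((p ∧ q) ↔ p)) ∧ ((q ∧ (~p ∧ q)) → ((p ∧ (p ↔ p)) ↔ ((q ↔ p) ↔ (q ∧ p)))))) → ~((((p ↔ p) ∧ q) ↔ ((p ∧ q) ∧ ((p ∧ q) ↔ q))) ∧ (~(q → p) ↔ ((p ∧ q) ∧ (q → q)))) = 4 → 3 = 3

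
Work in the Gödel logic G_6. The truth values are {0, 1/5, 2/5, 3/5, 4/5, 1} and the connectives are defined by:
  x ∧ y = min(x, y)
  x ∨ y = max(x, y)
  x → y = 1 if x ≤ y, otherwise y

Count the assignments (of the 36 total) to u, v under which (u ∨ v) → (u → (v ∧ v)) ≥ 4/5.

22

value 1: 21 assignments (counts)
value 4/5: 1 assignment (counts)
value 3/5: 2 assignments
value 2/5: 3 assignments
value 1/5: 4 assignments
value 0: 5 assignments
So 22 of the 36 assignments meet the threshold.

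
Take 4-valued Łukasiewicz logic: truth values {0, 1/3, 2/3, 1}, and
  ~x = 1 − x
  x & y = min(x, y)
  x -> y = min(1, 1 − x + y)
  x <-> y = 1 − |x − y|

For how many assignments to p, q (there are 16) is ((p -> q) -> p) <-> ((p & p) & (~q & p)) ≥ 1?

p = 0, q = 0 ↦ 1  ≥
p = 0, q = 1/3 ↦ 1  ≥
p = 0, q = 2/3 ↦ 1  ≥
p = 0, q = 1 ↦ 1  ≥
p = 1/3, q = 0 ↦ 2/3  <
p = 1/3, q = 1/3 ↦ 1  ≥
p = 1/3, q = 2/3 ↦ 1  ≥
p = 1/3, q = 1 ↦ 2/3  <
p = 2/3, q = 0 ↦ 2/3  <
p = 2/3, q = 1/3 ↦ 2/3  <
p = 2/3, q = 2/3 ↦ 2/3  <
p = 2/3, q = 1 ↦ 1/3  <
p = 1, q = 0 ↦ 1  ≥
p = 1, q = 1/3 ↦ 2/3  <
p = 1, q = 2/3 ↦ 1/3  <
p = 1, q = 1 ↦ 0  <
So 7 of the 16 assignments meet the threshold.

7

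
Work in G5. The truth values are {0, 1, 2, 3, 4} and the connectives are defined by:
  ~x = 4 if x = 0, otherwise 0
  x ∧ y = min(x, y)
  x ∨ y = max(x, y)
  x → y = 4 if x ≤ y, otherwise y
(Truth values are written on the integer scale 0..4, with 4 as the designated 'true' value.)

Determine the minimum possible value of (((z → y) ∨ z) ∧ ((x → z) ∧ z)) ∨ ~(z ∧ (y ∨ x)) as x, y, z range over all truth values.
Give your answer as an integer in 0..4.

1

Take x = 0, y = 1, z = 1:
z → y = 1 → 1 = 4
(z → y) ∨ z = 4 ∨ 1 = 4
x → z = 0 → 1 = 4
(x → z) ∧ z = 4 ∧ 1 = 1
((z → y) ∨ z) ∧ ((x → z) ∧ z) = 4 ∧ 1 = 1
y ∨ x = 1 ∨ 0 = 1
z ∧ (y ∨ x) = 1 ∧ 1 = 1
~(z ∧ (y ∨ x)) = ~1 = 0
(((z → y) ∨ z) ∧ ((x → z) ∧ z)) ∨ ~(z ∧ (y ∨ x)) = 1 ∨ 0 = 1
No assignment yields a value below 1, so this is the minimum.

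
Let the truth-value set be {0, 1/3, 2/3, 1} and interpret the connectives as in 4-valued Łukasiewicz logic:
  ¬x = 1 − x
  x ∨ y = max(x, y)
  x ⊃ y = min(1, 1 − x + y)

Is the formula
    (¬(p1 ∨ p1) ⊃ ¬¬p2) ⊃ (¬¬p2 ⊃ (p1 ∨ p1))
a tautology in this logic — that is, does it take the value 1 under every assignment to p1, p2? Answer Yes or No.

No

Counterexample: take p1 = 0, p2 = 2/3.
p1 ∨ p1 = 0 ∨ 0 = 0
¬(p1 ∨ p1) = ¬0 = 1
¬p2 = ¬2/3 = 1/3
¬¬p2 = ¬1/3 = 2/3
¬(p1 ∨ p1) ⊃ ¬¬p2 = 1 ⊃ 2/3 = 2/3
¬p2 = ¬2/3 = 1/3
¬¬p2 = ¬1/3 = 2/3
p1 ∨ p1 = 0 ∨ 0 = 0
¬¬p2 ⊃ (p1 ∨ p1) = 2/3 ⊃ 0 = 1/3
(¬(p1 ∨ p1) ⊃ ¬¬p2) ⊃ (¬¬p2 ⊃ (p1 ∨ p1)) = 2/3 ⊃ 1/3 = 2/3
This gives 2/3 ≠ 1.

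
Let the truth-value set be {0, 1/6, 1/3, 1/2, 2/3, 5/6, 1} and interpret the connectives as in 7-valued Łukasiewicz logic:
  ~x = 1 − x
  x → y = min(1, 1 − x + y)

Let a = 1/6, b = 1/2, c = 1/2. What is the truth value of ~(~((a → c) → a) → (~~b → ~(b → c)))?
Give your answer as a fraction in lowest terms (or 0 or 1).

1/3

a → c = 1/6 → 1/2 = 1
(a → c) → a = 1 → 1/6 = 1/6
~((a → c) → a) = ~1/6 = 5/6
~b = ~1/2 = 1/2
~~b = ~1/2 = 1/2
b → c = 1/2 → 1/2 = 1
~(b → c) = ~1 = 0
~~b → ~(b → c) = 1/2 → 0 = 1/2
~((a → c) → a) → (~~b → ~(b → c)) = 5/6 → 1/2 = 2/3
~(~((a → c) → a) → (~~b → ~(b → c))) = ~2/3 = 1/3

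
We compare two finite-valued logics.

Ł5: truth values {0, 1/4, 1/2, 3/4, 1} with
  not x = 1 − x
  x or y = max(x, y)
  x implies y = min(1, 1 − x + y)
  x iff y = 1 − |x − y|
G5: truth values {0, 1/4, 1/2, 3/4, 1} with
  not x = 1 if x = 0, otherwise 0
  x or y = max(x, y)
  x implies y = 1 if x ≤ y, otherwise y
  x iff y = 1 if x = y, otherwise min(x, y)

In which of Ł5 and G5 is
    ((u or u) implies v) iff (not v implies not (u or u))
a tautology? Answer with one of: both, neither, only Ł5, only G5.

In Ł5: every assignment gives 1 — tautology.
In G5: at u = 1/2, v = 1/4 the value is 1/4 — not a tautology.

only Ł5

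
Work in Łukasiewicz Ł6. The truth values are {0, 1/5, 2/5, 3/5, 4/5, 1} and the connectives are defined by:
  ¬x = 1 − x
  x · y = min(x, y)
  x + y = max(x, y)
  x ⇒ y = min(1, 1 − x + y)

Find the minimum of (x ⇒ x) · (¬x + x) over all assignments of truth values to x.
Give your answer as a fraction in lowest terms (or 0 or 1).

Take x = 2/5:
x ⇒ x = 2/5 ⇒ 2/5 = 1
¬x = ¬2/5 = 3/5
¬x + x = 3/5 + 2/5 = 3/5
(x ⇒ x) · (¬x + x) = 1 · 3/5 = 3/5
No assignment yields a value below 3/5, so this is the minimum.

3/5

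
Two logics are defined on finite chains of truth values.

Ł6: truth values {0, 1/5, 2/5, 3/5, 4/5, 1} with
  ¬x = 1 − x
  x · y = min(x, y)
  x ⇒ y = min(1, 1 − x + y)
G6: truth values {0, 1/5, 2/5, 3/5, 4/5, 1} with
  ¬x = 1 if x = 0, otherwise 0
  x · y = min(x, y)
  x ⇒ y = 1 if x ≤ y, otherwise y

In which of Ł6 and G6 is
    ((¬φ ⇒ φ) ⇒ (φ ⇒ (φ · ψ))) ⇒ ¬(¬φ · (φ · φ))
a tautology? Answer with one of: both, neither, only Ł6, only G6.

only G6

In Ł6: at φ = 1/5, ψ = 0 the value is 4/5 — not a tautology.
In G6: every assignment gives 1 — tautology.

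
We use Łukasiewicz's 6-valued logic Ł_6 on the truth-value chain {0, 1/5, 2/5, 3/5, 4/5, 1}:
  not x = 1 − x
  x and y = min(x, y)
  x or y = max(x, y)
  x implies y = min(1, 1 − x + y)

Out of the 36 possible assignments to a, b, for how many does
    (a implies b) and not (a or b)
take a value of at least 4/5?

value 1: 1 assignment (counts)
value 4/5: 3 assignments (counts)
value 3/5: 5 assignments
value 2/5: 7 assignments
value 1/5: 9 assignments
value 0: 11 assignments
So 4 of the 36 assignments meet the threshold.

4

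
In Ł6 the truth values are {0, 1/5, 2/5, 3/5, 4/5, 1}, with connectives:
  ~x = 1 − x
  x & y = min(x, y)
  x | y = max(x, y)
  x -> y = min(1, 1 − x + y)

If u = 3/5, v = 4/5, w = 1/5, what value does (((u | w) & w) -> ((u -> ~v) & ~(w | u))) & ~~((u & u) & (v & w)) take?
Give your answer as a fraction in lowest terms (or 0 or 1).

1/5

u | w = 3/5 | 1/5 = 3/5
(u | w) & w = 3/5 & 1/5 = 1/5
~v = ~4/5 = 1/5
u -> ~v = 3/5 -> 1/5 = 3/5
w | u = 1/5 | 3/5 = 3/5
~(w | u) = ~3/5 = 2/5
(u -> ~v) & ~(w | u) = 3/5 & 2/5 = 2/5
((u | w) & w) -> ((u -> ~v) & ~(w | u)) = 1/5 -> 2/5 = 1
u & u = 3/5 & 3/5 = 3/5
v & w = 4/5 & 1/5 = 1/5
(u & u) & (v & w) = 3/5 & 1/5 = 1/5
~((u & u) & (v & w)) = ~1/5 = 4/5
~~((u & u) & (v & w)) = ~4/5 = 1/5
(((u | w) & w) -> ((u -> ~v) & ~(w | u))) & ~~((u & u) & (v & w)) = 1 & 1/5 = 1/5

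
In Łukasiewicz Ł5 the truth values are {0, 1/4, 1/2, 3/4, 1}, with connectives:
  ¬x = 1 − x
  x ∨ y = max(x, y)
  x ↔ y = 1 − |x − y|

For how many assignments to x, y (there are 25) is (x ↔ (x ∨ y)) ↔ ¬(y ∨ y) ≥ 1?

9

value 1: 9 assignments (counts)
value 3/4: 7 assignments
value 1/2: 5 assignments
value 1/4: 3 assignments
value 0: 1 assignment
So 9 of the 25 assignments meet the threshold.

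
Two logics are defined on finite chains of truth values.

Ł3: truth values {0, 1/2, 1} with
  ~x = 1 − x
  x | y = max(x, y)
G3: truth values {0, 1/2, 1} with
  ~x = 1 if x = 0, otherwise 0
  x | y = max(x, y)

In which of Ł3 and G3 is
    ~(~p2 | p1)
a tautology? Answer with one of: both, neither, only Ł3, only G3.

neither

In Ł3: at p1 = 0, p2 = 0 the value is 0 — not a tautology.
In G3: at p1 = 0, p2 = 0 the value is 0 — not a tautology.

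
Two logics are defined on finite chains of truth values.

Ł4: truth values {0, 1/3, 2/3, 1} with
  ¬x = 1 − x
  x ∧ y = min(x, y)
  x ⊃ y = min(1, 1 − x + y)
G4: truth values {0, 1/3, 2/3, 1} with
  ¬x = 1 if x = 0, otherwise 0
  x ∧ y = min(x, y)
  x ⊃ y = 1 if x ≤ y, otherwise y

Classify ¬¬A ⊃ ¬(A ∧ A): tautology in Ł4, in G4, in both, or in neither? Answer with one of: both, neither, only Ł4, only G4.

In Ł4: at A = 2/3 the value is 2/3 — not a tautology.
In G4: at A = 1/3 the value is 0 — not a tautology.

neither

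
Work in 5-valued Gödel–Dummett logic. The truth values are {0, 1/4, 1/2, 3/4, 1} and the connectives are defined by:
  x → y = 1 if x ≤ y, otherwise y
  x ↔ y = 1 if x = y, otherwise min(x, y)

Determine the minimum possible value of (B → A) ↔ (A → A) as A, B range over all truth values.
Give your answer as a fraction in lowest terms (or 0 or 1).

0

Take A = 0, B = 1/4:
B → A = 1/4 → 0 = 0
A → A = 0 → 0 = 1
(B → A) ↔ (A → A) = 0 ↔ 1 = 0
No assignment yields a value below 0, so this is the minimum.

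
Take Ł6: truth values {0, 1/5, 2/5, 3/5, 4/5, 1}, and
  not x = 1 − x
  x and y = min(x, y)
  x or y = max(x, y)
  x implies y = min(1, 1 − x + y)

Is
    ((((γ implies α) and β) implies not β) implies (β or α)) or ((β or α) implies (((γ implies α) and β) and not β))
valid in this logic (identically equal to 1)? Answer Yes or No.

No

Counterexample: take α = 0, β = 1/5, γ = 1.
γ implies α = 1 implies 0 = 0
(γ implies α) and β = 0 and 1/5 = 0
not β = not 1/5 = 4/5
((γ implies α) and β) implies not β = 0 implies 4/5 = 1
β or α = 1/5 or 0 = 1/5
(((γ implies α) and β) implies not β) implies (β or α) = 1 implies 1/5 = 1/5
β or α = 1/5 or 0 = 1/5
γ implies α = 1 implies 0 = 0
(γ implies α) and β = 0 and 1/5 = 0
not β = not 1/5 = 4/5
((γ implies α) and β) and not β = 0 and 4/5 = 0
(β or α) implies (((γ implies α) and β) and not β) = 1/5 implies 0 = 4/5
((((γ implies α) and β) implies not β) implies (β or α)) or ((β or α) implies (((γ implies α) and β) and not β)) = 1/5 or 4/5 = 4/5
This gives 4/5 ≠ 1.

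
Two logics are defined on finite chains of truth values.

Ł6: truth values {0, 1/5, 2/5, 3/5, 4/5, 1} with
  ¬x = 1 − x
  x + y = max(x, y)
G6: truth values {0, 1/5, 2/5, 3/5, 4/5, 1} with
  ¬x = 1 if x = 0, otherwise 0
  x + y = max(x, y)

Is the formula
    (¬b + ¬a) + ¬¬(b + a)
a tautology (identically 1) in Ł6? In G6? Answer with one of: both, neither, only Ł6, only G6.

In Ł6: at a = 1/5, b = 1/5 the value is 4/5 — not a tautology.
In G6: every assignment gives 1 — tautology.

only G6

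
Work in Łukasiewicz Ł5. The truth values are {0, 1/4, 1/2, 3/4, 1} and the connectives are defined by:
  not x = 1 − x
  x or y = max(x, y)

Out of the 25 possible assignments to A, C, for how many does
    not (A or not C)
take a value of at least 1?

value 1: 1 assignment (counts)
value 3/4: 3 assignments
value 1/2: 5 assignments
value 1/4: 7 assignments
value 0: 9 assignments
So 1 of the 25 assignments meets the threshold.

1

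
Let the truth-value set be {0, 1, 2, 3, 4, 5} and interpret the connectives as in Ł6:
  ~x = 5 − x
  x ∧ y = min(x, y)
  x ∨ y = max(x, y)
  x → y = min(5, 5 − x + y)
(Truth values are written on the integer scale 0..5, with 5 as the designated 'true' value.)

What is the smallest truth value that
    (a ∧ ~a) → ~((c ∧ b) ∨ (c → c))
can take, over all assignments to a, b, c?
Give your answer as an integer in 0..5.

3

Take a = 2, b = 0, c = 0:
~a = ~2 = 3
a ∧ ~a = 2 ∧ 3 = 2
c ∧ b = 0 ∧ 0 = 0
c → c = 0 → 0 = 5
(c ∧ b) ∨ (c → c) = 0 ∨ 5 = 5
~((c ∧ b) ∨ (c → c)) = ~5 = 0
(a ∧ ~a) → ~((c ∧ b) ∨ (c → c)) = 2 → 0 = 3
No assignment yields a value below 3, so this is the minimum.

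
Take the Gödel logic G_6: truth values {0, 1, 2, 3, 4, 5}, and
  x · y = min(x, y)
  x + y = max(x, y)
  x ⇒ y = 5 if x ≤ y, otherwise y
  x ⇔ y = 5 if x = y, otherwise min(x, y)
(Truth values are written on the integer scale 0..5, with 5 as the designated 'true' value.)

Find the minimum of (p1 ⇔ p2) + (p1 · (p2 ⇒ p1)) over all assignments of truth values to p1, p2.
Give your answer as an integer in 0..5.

0

Take p1 = 0, p2 = 1:
p1 ⇔ p2 = 0 ⇔ 1 = 0
p2 ⇒ p1 = 1 ⇒ 0 = 0
p1 · (p2 ⇒ p1) = 0 · 0 = 0
(p1 ⇔ p2) + (p1 · (p2 ⇒ p1)) = 0 + 0 = 0
No assignment yields a value below 0, so this is the minimum.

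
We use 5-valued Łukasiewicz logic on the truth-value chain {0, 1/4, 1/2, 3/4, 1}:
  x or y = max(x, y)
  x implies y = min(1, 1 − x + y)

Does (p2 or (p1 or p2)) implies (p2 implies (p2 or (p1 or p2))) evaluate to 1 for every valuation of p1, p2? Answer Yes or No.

Yes

At p1 = 1/2, p2 = 3/4, for instance:
p1 or p2 = 1/2 or 3/4 = 3/4
p2 or (p1 or p2) = 3/4 or 3/4 = 3/4
p2 implies (p2 or (p1 or p2)) = 3/4 implies 3/4 = 1
(p2 or (p1 or p2)) implies (p2 implies (p2 or (p1 or p2))) = 3/4 implies 1 = 1
and checking the remaining 24 assignments likewise gives ≥ 1 in every case.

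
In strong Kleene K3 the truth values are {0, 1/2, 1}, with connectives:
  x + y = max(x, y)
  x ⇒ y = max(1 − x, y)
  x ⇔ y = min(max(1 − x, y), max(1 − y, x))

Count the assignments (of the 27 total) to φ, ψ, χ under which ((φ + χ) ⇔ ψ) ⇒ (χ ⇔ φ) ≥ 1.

value 1: 10 assignments (counts)
value 1/2: 15 assignments
value 0: 2 assignments
So 10 of the 27 assignments meet the threshold.

10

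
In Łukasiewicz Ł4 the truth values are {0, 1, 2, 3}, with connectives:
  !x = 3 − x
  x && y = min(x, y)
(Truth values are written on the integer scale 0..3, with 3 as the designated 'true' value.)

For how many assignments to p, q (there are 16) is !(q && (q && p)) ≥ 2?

p = 0, q = 0 ↦ 3  ≥
p = 0, q = 1 ↦ 3  ≥
p = 0, q = 2 ↦ 3  ≥
p = 0, q = 3 ↦ 3  ≥
p = 1, q = 0 ↦ 3  ≥
p = 1, q = 1 ↦ 2  ≥
p = 1, q = 2 ↦ 2  ≥
p = 1, q = 3 ↦ 2  ≥
p = 2, q = 0 ↦ 3  ≥
p = 2, q = 1 ↦ 2  ≥
p = 2, q = 2 ↦ 1  <
p = 2, q = 3 ↦ 1  <
p = 3, q = 0 ↦ 3  ≥
p = 3, q = 1 ↦ 2  ≥
p = 3, q = 2 ↦ 1  <
p = 3, q = 3 ↦ 0  <
So 12 of the 16 assignments meet the threshold.

12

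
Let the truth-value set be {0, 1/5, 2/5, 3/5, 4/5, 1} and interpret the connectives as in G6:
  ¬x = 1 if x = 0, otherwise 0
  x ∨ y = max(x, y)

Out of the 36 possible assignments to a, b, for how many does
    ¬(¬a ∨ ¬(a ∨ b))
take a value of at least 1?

30

value 1: 30 assignments (counts)
value 0: 6 assignments
So 30 of the 36 assignments meet the threshold.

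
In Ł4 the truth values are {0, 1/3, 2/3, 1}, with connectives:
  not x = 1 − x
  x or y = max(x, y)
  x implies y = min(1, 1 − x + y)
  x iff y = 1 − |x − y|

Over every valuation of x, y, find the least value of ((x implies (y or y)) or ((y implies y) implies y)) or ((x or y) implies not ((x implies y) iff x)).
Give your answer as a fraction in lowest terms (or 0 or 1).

Take x = 2/3, y = 0:
y or y = 0 or 0 = 0
x implies (y or y) = 2/3 implies 0 = 1/3
y implies y = 0 implies 0 = 1
(y implies y) implies y = 1 implies 0 = 0
(x implies (y or y)) or ((y implies y) implies y) = 1/3 or 0 = 1/3
x or y = 2/3 or 0 = 2/3
x implies y = 2/3 implies 0 = 1/3
(x implies y) iff x = 1/3 iff 2/3 = 2/3
not ((x implies y) iff x) = not 2/3 = 1/3
(x or y) implies not ((x implies y) iff x) = 2/3 implies 1/3 = 2/3
((x implies (y or y)) or ((y implies y) implies y)) or ((x or y) implies not ((x implies y) iff x)) = 1/3 or 2/3 = 2/3
No assignment yields a value below 2/3, so this is the minimum.

2/3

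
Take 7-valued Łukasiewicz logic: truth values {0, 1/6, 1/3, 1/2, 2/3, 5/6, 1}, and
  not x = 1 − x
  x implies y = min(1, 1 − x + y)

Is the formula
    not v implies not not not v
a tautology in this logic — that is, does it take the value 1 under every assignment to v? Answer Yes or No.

Yes

v = 0 ↦ 1
v = 1/6 ↦ 1
v = 1/3 ↦ 1
v = 1/2 ↦ 1
v = 2/3 ↦ 1
v = 5/6 ↦ 1
v = 1 ↦ 1
Every assignment gives a value ≥ 1.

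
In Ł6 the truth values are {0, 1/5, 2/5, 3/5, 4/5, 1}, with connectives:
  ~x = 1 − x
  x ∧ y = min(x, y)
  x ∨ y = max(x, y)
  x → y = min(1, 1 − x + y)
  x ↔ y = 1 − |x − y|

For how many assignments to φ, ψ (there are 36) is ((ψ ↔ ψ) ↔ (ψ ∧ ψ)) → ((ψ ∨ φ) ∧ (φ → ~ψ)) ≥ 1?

value 1: 27 assignments (counts)
value 4/5: 3 assignments
value 3/5: 2 assignments
value 2/5: 2 assignments
value 1/5: 1 assignment
value 0: 1 assignment
So 27 of the 36 assignments meet the threshold.

27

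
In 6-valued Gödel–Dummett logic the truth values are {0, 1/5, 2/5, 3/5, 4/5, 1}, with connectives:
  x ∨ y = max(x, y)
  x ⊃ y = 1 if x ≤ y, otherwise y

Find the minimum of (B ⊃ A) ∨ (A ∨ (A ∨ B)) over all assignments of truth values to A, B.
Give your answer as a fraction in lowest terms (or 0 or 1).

1/5

Take A = 0, B = 1/5:
B ⊃ A = 1/5 ⊃ 0 = 0
A ∨ B = 0 ∨ 1/5 = 1/5
A ∨ (A ∨ B) = 0 ∨ 1/5 = 1/5
(B ⊃ A) ∨ (A ∨ (A ∨ B)) = 0 ∨ 1/5 = 1/5
No assignment yields a value below 1/5, so this is the minimum.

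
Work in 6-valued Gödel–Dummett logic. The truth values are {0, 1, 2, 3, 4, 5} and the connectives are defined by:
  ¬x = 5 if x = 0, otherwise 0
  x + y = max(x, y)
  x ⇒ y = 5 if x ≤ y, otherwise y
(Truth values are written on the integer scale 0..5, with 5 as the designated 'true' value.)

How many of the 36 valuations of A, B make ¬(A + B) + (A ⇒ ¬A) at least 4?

value 5: 6 assignments (counts)
value 0: 30 assignments
So 6 of the 36 assignments meet the threshold.

6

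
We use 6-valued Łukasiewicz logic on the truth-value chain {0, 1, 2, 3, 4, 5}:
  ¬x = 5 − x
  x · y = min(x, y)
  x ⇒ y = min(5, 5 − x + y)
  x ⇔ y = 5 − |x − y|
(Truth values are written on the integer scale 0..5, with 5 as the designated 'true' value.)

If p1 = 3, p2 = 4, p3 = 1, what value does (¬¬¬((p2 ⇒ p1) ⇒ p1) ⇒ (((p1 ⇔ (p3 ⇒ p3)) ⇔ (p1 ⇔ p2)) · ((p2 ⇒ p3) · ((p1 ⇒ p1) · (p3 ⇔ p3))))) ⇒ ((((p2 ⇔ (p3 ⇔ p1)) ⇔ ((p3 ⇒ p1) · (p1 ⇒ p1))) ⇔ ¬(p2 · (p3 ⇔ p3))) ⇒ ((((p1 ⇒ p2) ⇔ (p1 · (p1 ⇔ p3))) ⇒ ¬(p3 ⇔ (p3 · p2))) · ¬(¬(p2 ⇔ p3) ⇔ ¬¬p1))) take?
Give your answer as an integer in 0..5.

p2 ⇒ p1 = 4 ⇒ 3 = 4
(p2 ⇒ p1) ⇒ p1 = 4 ⇒ 3 = 4
¬((p2 ⇒ p1) ⇒ p1) = ¬4 = 1
¬¬((p2 ⇒ p1) ⇒ p1) = ¬1 = 4
¬¬¬((p2 ⇒ p1) ⇒ p1) = ¬4 = 1
p3 ⇒ p3 = 1 ⇒ 1 = 5
p1 ⇔ (p3 ⇒ p3) = 3 ⇔ 5 = 3
p1 ⇔ p2 = 3 ⇔ 4 = 4
(p1 ⇔ (p3 ⇒ p3)) ⇔ (p1 ⇔ p2) = 3 ⇔ 4 = 4
p2 ⇒ p3 = 4 ⇒ 1 = 2
p1 ⇒ p1 = 3 ⇒ 3 = 5
p3 ⇔ p3 = 1 ⇔ 1 = 5
(p1 ⇒ p1) · (p3 ⇔ p3) = 5 · 5 = 5
(p2 ⇒ p3) · ((p1 ⇒ p1) · (p3 ⇔ p3)) = 2 · 5 = 2
((p1 ⇔ (p3 ⇒ p3)) ⇔ (p1 ⇔ p2)) · ((p2 ⇒ p3) · ((p1 ⇒ p1) · (p3 ⇔ p3))) = 4 · 2 = 2
¬¬¬((p2 ⇒ p1) ⇒ p1) ⇒ (((p1 ⇔ (p3 ⇒ p3)) ⇔ (p1 ⇔ p2)) · ((p2 ⇒ p3) · ((p1 ⇒ p1) · (p3 ⇔ p3)))) = 1 ⇒ 2 = 5
p3 ⇔ p1 = 1 ⇔ 3 = 3
p2 ⇔ (p3 ⇔ p1) = 4 ⇔ 3 = 4
p3 ⇒ p1 = 1 ⇒ 3 = 5
p1 ⇒ p1 = 3 ⇒ 3 = 5
(p3 ⇒ p1) · (p1 ⇒ p1) = 5 · 5 = 5
(p2 ⇔ (p3 ⇔ p1)) ⇔ ((p3 ⇒ p1) · (p1 ⇒ p1)) = 4 ⇔ 5 = 4
p3 ⇔ p3 = 1 ⇔ 1 = 5
p2 · (p3 ⇔ p3) = 4 · 5 = 4
¬(p2 · (p3 ⇔ p3)) = ¬4 = 1
((p2 ⇔ (p3 ⇔ p1)) ⇔ ((p3 ⇒ p1) · (p1 ⇒ p1))) ⇔ ¬(p2 · (p3 ⇔ p3)) = 4 ⇔ 1 = 2
p1 ⇒ p2 = 3 ⇒ 4 = 5
p1 ⇔ p3 = 3 ⇔ 1 = 3
p1 · (p1 ⇔ p3) = 3 · 3 = 3
(p1 ⇒ p2) ⇔ (p1 · (p1 ⇔ p3)) = 5 ⇔ 3 = 3
p3 · p2 = 1 · 4 = 1
p3 ⇔ (p3 · p2) = 1 ⇔ 1 = 5
¬(p3 ⇔ (p3 · p2)) = ¬5 = 0
((p1 ⇒ p2) ⇔ (p1 · (p1 ⇔ p3))) ⇒ ¬(p3 ⇔ (p3 · p2)) = 3 ⇒ 0 = 2
p2 ⇔ p3 = 4 ⇔ 1 = 2
¬(p2 ⇔ p3) = ¬2 = 3
¬p1 = ¬3 = 2
¬¬p1 = ¬2 = 3
¬(p2 ⇔ p3) ⇔ ¬¬p1 = 3 ⇔ 3 = 5
¬(¬(p2 ⇔ p3) ⇔ ¬¬p1) = ¬5 = 0
(((p1 ⇒ p2) ⇔ (p1 · (p1 ⇔ p3))) ⇒ ¬(p3 ⇔ (p3 · p2))) · ¬(¬(p2 ⇔ p3) ⇔ ¬¬p1) = 2 · 0 = 0
(((p2 ⇔ (p3 ⇔ p1)) ⇔ ((p3 ⇒ p1) · (p1 ⇒ p1))) ⇔ ¬(p2 · (p3 ⇔ p3))) ⇒ ((((p1 ⇒ p2) ⇔ (p1 · (p1 ⇔ p3))) ⇒ ¬(p3 ⇔ (p3 · p2))) · ¬(¬(p2 ⇔ p3) ⇔ ¬¬p1)) = 2 ⇒ 0 = 3
(¬¬¬((p2 ⇒ p1) ⇒ p1) ⇒ (((p1 ⇔ (p3 ⇒ p3)) ⇔ (p1 ⇔ p2)) · ((p2 ⇒ p3) · ((p1 ⇒ p1) · (p3 ⇔ p3))))) ⇒ ((((p2 ⇔ (p3 ⇔ p1)) ⇔ ((p3 ⇒ p1) · (p1 ⇒ p1))) ⇔ ¬(p2 · (p3 ⇔ p3))) ⇒ ((((p1 ⇒ p2) ⇔ (p1 · (p1 ⇔ p3))) ⇒ ¬(p3 ⇔ (p3 · p2))) · ¬(¬(p2 ⇔ p3) ⇔ ¬¬p1))) = 5 ⇒ 3 = 3

3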